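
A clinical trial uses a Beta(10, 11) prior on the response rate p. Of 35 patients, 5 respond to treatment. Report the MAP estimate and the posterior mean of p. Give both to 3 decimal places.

MAP estimate = 0.259, posterior mean = 0.268

Posterior: Beta(10+5, 11+30) = Beta(15, 41).
Mode = (15−1)/(15+41−2) = 14/54 = 0.259.
Mean = 15/(15+41) = 15/56 = 0.268.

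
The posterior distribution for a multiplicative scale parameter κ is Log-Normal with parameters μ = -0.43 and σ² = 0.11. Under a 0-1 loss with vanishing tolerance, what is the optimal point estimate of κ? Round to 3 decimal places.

0.583

Mode = exp(μ − σ²) = exp(-0.54) = 0.583.
Mean = exp(μ + σ²/2) = exp(-0.375) = 0.687.
This is the posterior mode — the MAP estimate.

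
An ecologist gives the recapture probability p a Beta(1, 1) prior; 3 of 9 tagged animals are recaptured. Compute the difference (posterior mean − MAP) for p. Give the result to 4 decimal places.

0.0303

Posterior: Beta(1+3, 1+6) = Beta(4, 7).
Mode = (4−1)/(4+7−2) = 3/9 = 0.3333.
Mean = 4/(4+7) = 4/11 = 0.3636.
Difference = 0.3636 − 0.3333 = 0.0303.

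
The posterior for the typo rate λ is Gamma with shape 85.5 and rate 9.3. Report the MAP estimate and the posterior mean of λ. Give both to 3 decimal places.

MAP = 9.086; posterior mean = 9.194

Mode = (α−1)/β = 84.5/9.3 = 9.086.
Mean = α/β = 85.5/9.3 = 9.194.
The posterior is right-skewed, so the mean exceeds the mode.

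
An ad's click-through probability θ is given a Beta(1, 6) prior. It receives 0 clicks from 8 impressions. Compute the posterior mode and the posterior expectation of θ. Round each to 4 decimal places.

Posterior: Beta(1+0, 6+8) = Beta(1, 14).
Since α = 1 ≤ 1 and β > 1, the Beta density is monotone decreasing on [0,1]; the mode is at 0.
Mean = 1/(1+14) = 0.0667.

MAP = 0.0000, posterior mean = 0.0667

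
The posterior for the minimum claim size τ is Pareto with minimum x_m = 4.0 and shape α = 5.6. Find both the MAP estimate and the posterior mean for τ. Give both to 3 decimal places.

The Pareto density is strictly decreasing on [x_m, ∞), so the mode is x_m = 4.000.
Mean = α·x_m/(α−1) = 5.6·4.0/4.6 = 4.870.

MAP: 4.000. Posterior mean: 4.870.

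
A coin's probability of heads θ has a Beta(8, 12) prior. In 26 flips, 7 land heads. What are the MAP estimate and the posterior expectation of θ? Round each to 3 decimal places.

Posterior: Beta(8+7, 12+19) = Beta(15, 31).
Mode = (15−1)/(15+31−2) = 14/44 = 0.318.
Mean = 15/(15+31) = 15/46 = 0.326.
The mean is pulled above the mode by the posterior's right skew.

MAP = 0.318; posterior mean = 0.326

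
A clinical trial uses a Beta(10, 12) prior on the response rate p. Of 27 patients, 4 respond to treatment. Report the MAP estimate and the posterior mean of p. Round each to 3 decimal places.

Posterior: Beta(10+4, 12+23) = Beta(14, 35).
Mode = (14−1)/(14+35−2) = 13/47 = 0.277.
Mean = 14/(14+35) = 14/49 = 0.286.
The posterior is right-skewed, so the mean exceeds the mode.

MAP estimate = 0.277, posterior mean = 0.286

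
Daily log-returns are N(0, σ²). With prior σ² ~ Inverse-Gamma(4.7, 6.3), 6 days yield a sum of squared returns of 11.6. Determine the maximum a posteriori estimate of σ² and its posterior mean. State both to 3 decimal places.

Posterior: Inverse-Gamma(shape = 4.7+6/2 = 7.7, scale = 6.3+11.6/2 = 12.1).
Mode = β/(α+1) = 12.1/8.7 = 1.391.
Mean = β/(α−1) = 12.1/6.7 = 1.806.

σ²_MAP = 1.391, E[σ²|data] = 1.806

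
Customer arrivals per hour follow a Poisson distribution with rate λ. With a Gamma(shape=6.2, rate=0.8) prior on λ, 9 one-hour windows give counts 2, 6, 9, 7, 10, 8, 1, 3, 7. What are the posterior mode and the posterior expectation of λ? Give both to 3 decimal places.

MAP = 5.939, posterior mean = 6.041

Σ counts = 53. Posterior: Gamma(shape = 6.2+53 = 59.2, rate = 0.8+9 = 9.8).
Mode = (α−1)/β = 58.2/9.8 = 5.939.
Mean = α/β = 59.2/9.8 = 6.041.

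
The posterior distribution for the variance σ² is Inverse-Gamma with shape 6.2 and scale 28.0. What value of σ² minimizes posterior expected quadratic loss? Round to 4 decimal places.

5.3846

Mode = β/(α+1) = 28.0/7.2 = 3.8889.
Mean = β/(α−1) = 28.0/5.2 = 5.3846.
Quadratic loss ⇒ the optimal estimator is the posterior mean.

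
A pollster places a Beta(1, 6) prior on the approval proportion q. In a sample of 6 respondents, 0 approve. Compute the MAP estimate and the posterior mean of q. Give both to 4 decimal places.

Posterior: Beta(1+0, 6+6) = Beta(1, 12).
Since α = 1 ≤ 1 and β > 1, the Beta density is monotone decreasing on [0,1]; the mode is at 0.
Mean = 1/(1+12) = 0.0769.

MAP estimate = 0.0000, posterior mean = 0.0769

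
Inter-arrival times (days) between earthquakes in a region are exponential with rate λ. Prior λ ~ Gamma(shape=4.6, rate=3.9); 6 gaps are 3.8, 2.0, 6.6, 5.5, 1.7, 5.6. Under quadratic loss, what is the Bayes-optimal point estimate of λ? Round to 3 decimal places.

0.364

Σ times = 25.2. Posterior: Gamma(shape = 4.6+6 = 10.6, rate = 3.9+25.2 = 29.1).
Mode = (α−1)/β = 9.6/29.1 = 0.330.
Mean = α/β = 10.6/29.1 = 0.364.
Quadratic loss ⇒ the optimal estimator is the posterior mean.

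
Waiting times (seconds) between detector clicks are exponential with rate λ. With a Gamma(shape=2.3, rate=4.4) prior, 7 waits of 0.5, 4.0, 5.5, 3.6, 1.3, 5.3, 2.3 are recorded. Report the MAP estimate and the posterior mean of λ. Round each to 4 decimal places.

Σ times = 22.5. Posterior: Gamma(shape = 2.3+7 = 9.3, rate = 4.4+22.5 = 26.9).
Mode = (α−1)/β = 8.3/26.9 = 0.3086.
Mean = α/β = 9.3/26.9 = 0.3457.

MAP estimate = 0.3086, posterior mean = 0.3457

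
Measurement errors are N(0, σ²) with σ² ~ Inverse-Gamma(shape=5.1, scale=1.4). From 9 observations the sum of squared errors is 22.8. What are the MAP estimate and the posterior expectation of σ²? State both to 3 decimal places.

MAP = 1.208, posterior mean = 1.488

Posterior: Inverse-Gamma(shape = 5.1+9/2 = 9.6, scale = 1.4+22.8/2 = 12.8).
Mode = β/(α+1) = 12.8/10.6 = 1.208.
Mean = β/(α−1) = 12.8/8.6 = 1.488.
Mean > mode: the posterior has a right tail.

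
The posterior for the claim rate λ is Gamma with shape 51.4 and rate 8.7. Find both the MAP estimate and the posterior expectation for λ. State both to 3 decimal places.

Mode = (α−1)/β = 50.4/8.7 = 5.793.
Mean = α/β = 51.4/8.7 = 5.908.
The posterior is right-skewed, so the mean exceeds the mode.

MAP = 5.793, posterior mean = 5.908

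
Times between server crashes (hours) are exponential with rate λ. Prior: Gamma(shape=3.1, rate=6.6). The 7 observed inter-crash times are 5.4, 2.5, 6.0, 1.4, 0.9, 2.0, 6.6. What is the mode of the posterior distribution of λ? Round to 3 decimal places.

0.290

Σ times = 24.8. Posterior: Gamma(shape = 3.1+7 = 10.1, rate = 6.6+24.8 = 31.4).
Mode = (α−1)/β = 9.1/31.4 = 0.290.
Mean = α/β = 10.1/31.4 = 0.322.
This is the posterior mode — the MAP estimate.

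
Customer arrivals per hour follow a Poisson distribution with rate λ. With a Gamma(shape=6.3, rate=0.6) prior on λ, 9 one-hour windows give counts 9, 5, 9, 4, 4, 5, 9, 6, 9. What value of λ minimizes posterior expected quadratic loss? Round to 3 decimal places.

6.906

Σ counts = 60. Posterior: Gamma(shape = 6.3+60 = 66.3, rate = 0.6+9 = 9.6).
Mode = (α−1)/β = 65.3/9.6 = 6.802.
Mean = α/β = 66.3/9.6 = 6.906.
Quadratic loss ⇒ the optimal estimator is the posterior mean.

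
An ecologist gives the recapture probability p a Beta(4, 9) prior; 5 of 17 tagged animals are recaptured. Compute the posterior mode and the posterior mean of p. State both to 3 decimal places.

Posterior: Beta(4+5, 9+12) = Beta(9, 21).
Mode = (9−1)/(9+21−2) = 8/28 = 0.286.
Mean = 9/(9+21) = 9/30 = 0.300.

MAP: 0.286. Posterior mean: 0.300.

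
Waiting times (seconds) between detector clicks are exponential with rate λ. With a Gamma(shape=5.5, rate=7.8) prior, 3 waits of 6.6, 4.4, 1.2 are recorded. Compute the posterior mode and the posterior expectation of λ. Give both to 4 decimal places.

MAP: 0.3750. Posterior mean: 0.4250.

Σ times = 12.2. Posterior: Gamma(shape = 5.5+3 = 8.5, rate = 7.8+12.2 = 20.0).
Mode = (α−1)/β = 7.5/20.0 = 0.3750.
Mean = α/β = 8.5/20.0 = 0.4250.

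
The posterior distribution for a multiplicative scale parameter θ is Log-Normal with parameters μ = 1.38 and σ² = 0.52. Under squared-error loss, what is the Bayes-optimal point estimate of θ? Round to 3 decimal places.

Mode = exp(μ − σ²) = exp(0.86) = 2.363.
Mean = exp(μ + σ²/2) = exp(1.640) = 5.155.
Squared-error loss ⇒ the optimal estimator is the posterior mean.

5.155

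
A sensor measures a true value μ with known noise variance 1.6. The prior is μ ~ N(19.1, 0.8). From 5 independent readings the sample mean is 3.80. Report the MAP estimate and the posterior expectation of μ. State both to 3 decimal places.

μ_MAP = 8.171, E[μ|data] = 8.171

Posterior for μ is Normal. Precision-weighted mean: (1/0.8·19.1 + 5/1.6·3.80) / (1/0.8 + 5/1.6) = 8.171.
A Normal posterior is symmetric, so mode = mean.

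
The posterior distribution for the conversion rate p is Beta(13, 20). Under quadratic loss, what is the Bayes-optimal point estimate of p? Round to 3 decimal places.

Mode = (13−1)/(13+20−2) = 12/31 = 0.387.
Mean = 13/(13+20) = 13/33 = 0.394.
Quadratic loss ⇒ the optimal estimator is the posterior mean.

0.394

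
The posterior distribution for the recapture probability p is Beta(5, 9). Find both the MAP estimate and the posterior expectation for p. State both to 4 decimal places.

MAP estimate = 0.3333, posterior expectation = 0.3571

Mode = (5−1)/(5+9−2) = 4/12 = 0.3333.
Mean = 5/(5+9) = 5/14 = 0.3571.
The mean is pulled above the mode by the posterior's right skew.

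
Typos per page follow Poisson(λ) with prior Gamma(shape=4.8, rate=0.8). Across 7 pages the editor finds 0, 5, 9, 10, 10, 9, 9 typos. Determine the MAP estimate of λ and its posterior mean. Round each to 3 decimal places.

Σ counts = 52. Posterior: Gamma(shape = 4.8+52 = 56.8, rate = 0.8+7 = 7.8).
Mode = (α−1)/β = 55.8/7.8 = 7.154.
Mean = α/β = 56.8/7.8 = 7.282.

MAP estimate = 7.154, posterior mean = 7.282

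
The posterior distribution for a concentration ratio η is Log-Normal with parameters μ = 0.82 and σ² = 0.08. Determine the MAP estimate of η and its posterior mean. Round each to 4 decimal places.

Mode = exp(μ − σ²) = exp(0.74) = 2.0959.
Mean = exp(μ + σ²/2) = exp(0.860) = 2.3632.

η_MAP = 2.0959, E[η|data] = 2.3632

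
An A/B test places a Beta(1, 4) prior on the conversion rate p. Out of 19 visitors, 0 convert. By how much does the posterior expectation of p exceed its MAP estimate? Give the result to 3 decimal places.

Posterior: Beta(1+0, 4+19) = Beta(1, 23).
Since α = 1 ≤ 1 and β > 1, the Beta density is monotone decreasing on [0,1]; the mode is at 0.
Mean = 1/(1+23) = 0.042.
Difference = 0.042 − 0.000 = 0.042.

0.042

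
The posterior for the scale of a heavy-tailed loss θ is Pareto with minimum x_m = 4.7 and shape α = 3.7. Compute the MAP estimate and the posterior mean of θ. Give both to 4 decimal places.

MAP: 4.7000. Posterior mean: 6.4407.

The Pareto density is strictly decreasing on [x_m, ∞), so the mode is x_m = 4.7000.
Mean = α·x_m/(α−1) = 3.7·4.7/2.7 = 6.4407.
Mean > mode: the posterior has a right tail.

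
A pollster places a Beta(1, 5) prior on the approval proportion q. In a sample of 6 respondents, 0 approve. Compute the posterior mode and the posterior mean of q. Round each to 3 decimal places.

posterior mode = 0.000, posterior mean = 0.083

Posterior: Beta(1+0, 5+6) = Beta(1, 11).
Since α = 1 ≤ 1 and β > 1, the Beta density is monotone decreasing on [0,1]; the mode is at 0.
Mean = 1/(1+11) = 0.083.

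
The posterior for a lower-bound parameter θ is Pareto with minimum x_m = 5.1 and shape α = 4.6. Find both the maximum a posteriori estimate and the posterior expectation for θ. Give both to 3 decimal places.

MAP = 5.100, posterior mean = 6.517

The Pareto density is strictly decreasing on [x_m, ∞), so the mode is x_m = 5.100.
Mean = α·x_m/(α−1) = 4.6·5.1/3.6 = 6.517.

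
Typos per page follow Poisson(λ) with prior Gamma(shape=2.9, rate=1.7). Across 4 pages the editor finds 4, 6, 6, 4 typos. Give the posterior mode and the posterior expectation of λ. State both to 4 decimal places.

Σ counts = 20. Posterior: Gamma(shape = 2.9+20 = 22.9, rate = 1.7+4 = 5.7).
Mode = (α−1)/β = 21.9/5.7 = 3.8421.
Mean = α/β = 22.9/5.7 = 4.0175.

λ_MAP = 3.8421, E[λ|data] = 4.0175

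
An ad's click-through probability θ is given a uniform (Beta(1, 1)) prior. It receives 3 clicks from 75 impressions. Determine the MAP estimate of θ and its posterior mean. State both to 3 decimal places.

Posterior: Beta(1+3, 1+72) = Beta(4, 73).
Mode = (4−1)/(4+73−2) = 3/75 = 0.040.
With a flat prior the MAP equals the MLE, 3/75.
Mean = 4/(4+73) = 4/77 = 0.052.

MAP: 0.040. Posterior mean: 0.052.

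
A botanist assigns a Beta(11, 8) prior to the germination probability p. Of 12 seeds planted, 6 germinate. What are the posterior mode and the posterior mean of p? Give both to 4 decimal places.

Posterior: Beta(11+6, 8+6) = Beta(17, 14).
Mode = (17−1)/(17+14−2) = 16/29 = 0.5517.
Mean = 17/(17+14) = 17/31 = 0.5484.

MAP = 0.5517; posterior mean = 0.5484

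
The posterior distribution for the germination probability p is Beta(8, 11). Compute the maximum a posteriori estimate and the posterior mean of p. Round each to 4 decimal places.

p_MAP = 0.4118, E[p|data] = 0.4211

Mode = (8−1)/(8+11−2) = 7/17 = 0.4118.
Mean = 8/(8+11) = 8/19 = 0.4211.
The mean is pulled above the mode by the posterior's right skew.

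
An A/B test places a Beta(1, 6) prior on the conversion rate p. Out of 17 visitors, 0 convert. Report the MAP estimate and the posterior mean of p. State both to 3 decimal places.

Posterior: Beta(1+0, 6+17) = Beta(1, 23).
Since α = 1 ≤ 1 and β > 1, the Beta density is monotone decreasing on [0,1]; the mode is at 0.
Mean = 1/(1+23) = 0.042.

p_MAP = 0.000, E[p|data] = 0.042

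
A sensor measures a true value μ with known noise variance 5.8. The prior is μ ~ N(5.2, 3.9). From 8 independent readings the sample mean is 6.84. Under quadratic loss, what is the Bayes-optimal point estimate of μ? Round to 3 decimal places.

Posterior for μ is Normal. Precision-weighted mean: (1/3.9·5.2 + 8/5.8·6.84) / (1/3.9 + 8/5.8) = 6.583.
A Normal posterior is symmetric, so mode = mean.
Quadratic loss ⇒ the optimal estimator is the posterior mean.

6.583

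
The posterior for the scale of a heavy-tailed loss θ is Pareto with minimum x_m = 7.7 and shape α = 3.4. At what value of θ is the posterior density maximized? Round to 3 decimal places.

The Pareto density is strictly decreasing on [x_m, ∞), so the mode is x_m = 7.700.
Mean = α·x_m/(α−1) = 3.4·7.7/2.4 = 10.908.
This is the posterior mode — the MAP estimate.

7.700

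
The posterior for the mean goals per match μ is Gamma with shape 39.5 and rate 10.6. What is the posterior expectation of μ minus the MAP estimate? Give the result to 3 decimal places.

0.094

Mode = (α−1)/β = 38.5/10.6 = 3.632.
Mean = α/β = 39.5/10.6 = 3.726.
Difference = 3.726 − 3.632 = 0.094.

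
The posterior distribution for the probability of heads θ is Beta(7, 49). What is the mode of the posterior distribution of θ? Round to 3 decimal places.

Mode = (7−1)/(7+49−2) = 6/54 = 0.111.
Mean = 7/(7+49) = 7/56 = 0.125.
This is the posterior mode — the MAP estimate.

0.111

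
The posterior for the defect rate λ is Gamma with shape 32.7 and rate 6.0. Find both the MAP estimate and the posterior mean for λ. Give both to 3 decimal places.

MAP = 5.283, posterior mean = 5.450

Mode = (α−1)/β = 31.7/6.0 = 5.283.
Mean = α/β = 32.7/6.0 = 5.450.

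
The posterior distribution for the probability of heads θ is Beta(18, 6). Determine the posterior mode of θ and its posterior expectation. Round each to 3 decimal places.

Mode = (18−1)/(18+6−2) = 17/22 = 0.773.
Mean = 18/(18+6) = 18/24 = 0.750.
Mode > mean: the posterior has a left tail.

θ_MAP = 0.773, E[θ|data] = 0.750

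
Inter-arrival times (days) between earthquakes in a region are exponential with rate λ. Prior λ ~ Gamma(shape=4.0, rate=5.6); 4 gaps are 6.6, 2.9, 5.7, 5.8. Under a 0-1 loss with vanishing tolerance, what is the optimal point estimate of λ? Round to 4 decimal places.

0.2632

Σ times = 21.0. Posterior: Gamma(shape = 4.0+4 = 8.0, rate = 5.6+21.0 = 26.6).
Mode = (α−1)/β = 7.0/26.6 = 0.2632.
Mean = α/β = 8.0/26.6 = 0.3008.
This is the posterior mode — the MAP estimate.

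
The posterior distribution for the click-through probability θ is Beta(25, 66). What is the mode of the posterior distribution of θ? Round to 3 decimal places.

Mode = (25−1)/(25+66−2) = 24/89 = 0.270.
Mean = 25/(25+66) = 25/91 = 0.275.
This is the posterior mode — the MAP estimate.

0.270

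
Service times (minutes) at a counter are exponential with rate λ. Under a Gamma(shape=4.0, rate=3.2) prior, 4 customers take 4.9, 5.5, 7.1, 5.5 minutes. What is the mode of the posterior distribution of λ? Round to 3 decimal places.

0.267

Σ times = 23.0. Posterior: Gamma(shape = 4.0+4 = 8.0, rate = 3.2+23.0 = 26.2).
Mode = (α−1)/β = 7.0/26.2 = 0.267.
Mean = α/β = 8.0/26.2 = 0.305.
This is the posterior mode — the MAP estimate.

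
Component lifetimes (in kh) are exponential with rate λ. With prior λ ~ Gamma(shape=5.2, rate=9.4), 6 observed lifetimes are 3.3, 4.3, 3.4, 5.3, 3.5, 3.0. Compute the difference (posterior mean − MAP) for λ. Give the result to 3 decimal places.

0.031

Σ times = 22.8. Posterior: Gamma(shape = 5.2+6 = 11.2, rate = 9.4+22.8 = 32.2).
Mode = (α−1)/β = 10.2/32.2 = 0.317.
Mean = α/β = 11.2/32.2 = 0.348.
Difference = 0.348 − 0.317 = 0.031.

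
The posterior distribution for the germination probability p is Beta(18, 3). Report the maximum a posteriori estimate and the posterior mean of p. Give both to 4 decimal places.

MAP = 0.8947, posterior mean = 0.8571

Mode = (18−1)/(18+3−2) = 17/19 = 0.8947.
Mean = 18/(18+3) = 18/21 = 0.8571.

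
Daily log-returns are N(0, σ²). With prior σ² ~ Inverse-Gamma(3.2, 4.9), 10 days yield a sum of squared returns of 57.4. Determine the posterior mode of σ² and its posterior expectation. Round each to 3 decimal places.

Posterior: Inverse-Gamma(shape = 3.2+10/2 = 8.2, scale = 4.9+57.4/2 = 33.6).
Mode = β/(α+1) = 33.6/9.2 = 3.652.
Mean = β/(α−1) = 33.6/7.2 = 4.667.

MAP: 3.652. Posterior mean: 4.667.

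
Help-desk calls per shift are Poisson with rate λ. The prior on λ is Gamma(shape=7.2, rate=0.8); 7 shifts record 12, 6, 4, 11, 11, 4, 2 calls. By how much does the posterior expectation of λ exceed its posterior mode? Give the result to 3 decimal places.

Σ counts = 50. Posterior: Gamma(shape = 7.2+50 = 57.2, rate = 0.8+7 = 7.8).
Mode = (α−1)/β = 56.2/7.8 = 7.205.
Mean = α/β = 57.2/7.8 = 7.333.
Difference = 7.333 − 7.205 = 0.128.
Mean > mode: the posterior has a right tail.

0.128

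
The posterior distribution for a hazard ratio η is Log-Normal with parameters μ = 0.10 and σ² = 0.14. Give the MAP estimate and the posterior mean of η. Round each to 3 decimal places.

Mode = exp(μ − σ²) = exp(-0.04) = 0.961.
Mean = exp(μ + σ²/2) = exp(0.170) = 1.185.

MAP: 0.961. Posterior mean: 1.185.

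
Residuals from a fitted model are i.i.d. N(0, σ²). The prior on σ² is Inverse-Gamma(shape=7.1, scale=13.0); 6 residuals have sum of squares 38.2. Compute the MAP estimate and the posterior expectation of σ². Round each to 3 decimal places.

Posterior: Inverse-Gamma(shape = 7.1+6/2 = 10.1, scale = 13.0+38.2/2 = 32.1).
Mode = β/(α+1) = 32.1/11.1 = 2.892.
Mean = β/(α−1) = 32.1/9.1 = 3.527.
The posterior is right-skewed, so the mean exceeds the mode.

MAP estimate = 2.892, posterior expectation = 3.527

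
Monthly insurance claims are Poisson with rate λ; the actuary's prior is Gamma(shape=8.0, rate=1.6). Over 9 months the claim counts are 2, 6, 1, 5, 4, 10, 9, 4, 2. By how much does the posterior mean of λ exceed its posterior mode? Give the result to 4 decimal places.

Σ counts = 43. Posterior: Gamma(shape = 8.0+43 = 51.0, rate = 1.6+9 = 10.6).
Mode = (α−1)/β = 50.0/10.6 = 4.7170.
Mean = α/β = 51.0/10.6 = 4.8113.
Difference = 4.8113 − 4.7170 = 0.0943.

0.0943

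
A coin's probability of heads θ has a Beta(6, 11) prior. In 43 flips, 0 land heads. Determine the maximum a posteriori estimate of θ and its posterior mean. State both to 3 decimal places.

Posterior: Beta(6+0, 11+43) = Beta(6, 54).
Mode = (6−1)/(6+54−2) = 5/58 = 0.086.
Mean = 6/(6+54) = 6/60 = 0.100.
Right-skewed posterior ⇒ mode < mean.

MAP = 0.086, posterior mean = 0.100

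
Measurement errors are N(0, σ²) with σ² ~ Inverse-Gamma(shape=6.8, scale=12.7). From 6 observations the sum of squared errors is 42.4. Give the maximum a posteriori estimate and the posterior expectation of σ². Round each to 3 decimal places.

MAP = 3.139; posterior mean = 3.852

Posterior: Inverse-Gamma(shape = 6.8+6/2 = 9.8, scale = 12.7+42.4/2 = 33.9).
Mode = β/(α+1) = 33.9/10.8 = 3.139.
Mean = β/(α−1) = 33.9/8.8 = 3.852.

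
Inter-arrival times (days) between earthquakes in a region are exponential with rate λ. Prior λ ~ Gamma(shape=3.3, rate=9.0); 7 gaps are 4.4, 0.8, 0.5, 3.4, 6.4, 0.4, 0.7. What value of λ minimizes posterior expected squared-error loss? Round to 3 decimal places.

0.402

Σ times = 16.6. Posterior: Gamma(shape = 3.3+7 = 10.3, rate = 9.0+16.6 = 25.6).
Mode = (α−1)/β = 9.3/25.6 = 0.363.
Mean = α/β = 10.3/25.6 = 0.402.
Squared-error loss ⇒ the optimal estimator is the posterior mean.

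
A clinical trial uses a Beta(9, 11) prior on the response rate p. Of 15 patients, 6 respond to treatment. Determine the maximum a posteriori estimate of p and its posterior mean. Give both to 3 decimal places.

Posterior: Beta(9+6, 11+9) = Beta(15, 20).
Mode = (15−1)/(15+20−2) = 14/33 = 0.424.
Mean = 15/(15+20) = 15/35 = 0.429.
The posterior is right-skewed, so the mean exceeds the mode.

p_MAP = 0.424, E[p|data] = 0.429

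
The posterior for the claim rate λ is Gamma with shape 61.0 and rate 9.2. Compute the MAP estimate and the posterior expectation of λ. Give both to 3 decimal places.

Mode = (α−1)/β = 60.0/9.2 = 6.522.
Mean = α/β = 61.0/9.2 = 6.630.
The posterior is right-skewed, so the mean exceeds the mode.

MAP = 6.522, posterior mean = 6.630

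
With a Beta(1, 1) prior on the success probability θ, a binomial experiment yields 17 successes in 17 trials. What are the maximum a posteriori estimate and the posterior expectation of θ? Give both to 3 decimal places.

MAP = 1.000; posterior mean = 0.947

Posterior: Beta(1+17, 1+0) = Beta(18, 1).
Since β = 1 ≤ 1 and α > 1, the Beta density is monotone increasing on [0,1]; the mode is at 1.
Mean = 18/(18+1) = 0.947.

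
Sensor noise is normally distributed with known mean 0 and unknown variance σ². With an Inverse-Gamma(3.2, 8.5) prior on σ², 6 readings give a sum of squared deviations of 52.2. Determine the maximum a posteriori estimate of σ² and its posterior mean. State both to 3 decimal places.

MAP = 4.806, posterior mean = 6.654

Posterior: Inverse-Gamma(shape = 3.2+6/2 = 6.2, scale = 8.5+52.2/2 = 34.6).
Mode = β/(α+1) = 34.6/7.2 = 4.806.
Mean = β/(α−1) = 34.6/5.2 = 6.654.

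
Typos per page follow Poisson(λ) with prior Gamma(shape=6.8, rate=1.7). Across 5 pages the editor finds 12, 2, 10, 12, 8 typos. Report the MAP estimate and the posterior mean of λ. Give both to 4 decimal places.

MAP: 7.4328. Posterior mean: 7.5821.

Σ counts = 44. Posterior: Gamma(shape = 6.8+44 = 50.8, rate = 1.7+5 = 6.7).
Mode = (α−1)/β = 49.8/6.7 = 7.4328.
Mean = α/β = 50.8/6.7 = 7.5821.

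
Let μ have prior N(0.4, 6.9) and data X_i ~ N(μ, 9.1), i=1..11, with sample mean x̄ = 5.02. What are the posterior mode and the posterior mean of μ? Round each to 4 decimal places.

μ_MAP = 4.5254, E[μ|data] = 4.5254

Posterior for μ is Normal. Precision-weighted mean: (1/6.9·0.4 + 11/9.1·5.02) / (1/6.9 + 11/9.1) = 4.5254.
A Normal posterior is symmetric, so mode = mean.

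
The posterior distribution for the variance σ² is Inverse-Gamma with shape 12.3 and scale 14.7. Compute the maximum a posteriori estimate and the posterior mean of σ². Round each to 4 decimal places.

MAP = 1.1053, posterior mean = 1.3009

Mode = β/(α+1) = 14.7/13.3 = 1.1053.
Mean = β/(α−1) = 14.7/11.3 = 1.3009.
The posterior is right-skewed, so the mean exceeds the mode.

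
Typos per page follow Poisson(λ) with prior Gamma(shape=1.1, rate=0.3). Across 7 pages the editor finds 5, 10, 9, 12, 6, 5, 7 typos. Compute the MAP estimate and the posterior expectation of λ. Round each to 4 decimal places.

Σ counts = 54. Posterior: Gamma(shape = 1.1+54 = 55.1, rate = 0.3+7 = 7.3).
Mode = (α−1)/β = 54.1/7.3 = 7.4110.
Mean = α/β = 55.1/7.3 = 7.5479.
Right-skewed posterior ⇒ mode < mean.

MAP = 7.4110, posterior mean = 7.5479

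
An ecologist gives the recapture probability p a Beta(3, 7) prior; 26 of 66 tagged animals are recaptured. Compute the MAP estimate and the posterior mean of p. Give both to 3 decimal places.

MAP: 0.378. Posterior mean: 0.382.

Posterior: Beta(3+26, 7+40) = Beta(29, 47).
Mode = (29−1)/(29+47−2) = 28/74 = 0.378.
Mean = 29/(29+47) = 29/76 = 0.382.
Right-skewed posterior ⇒ mode < mean.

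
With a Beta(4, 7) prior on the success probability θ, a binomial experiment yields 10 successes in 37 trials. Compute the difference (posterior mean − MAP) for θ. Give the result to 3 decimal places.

0.009

Posterior: Beta(4+10, 7+27) = Beta(14, 34).
Mode = (14−1)/(14+34−2) = 13/46 = 0.283.
Mean = 14/(14+34) = 14/48 = 0.292.
Difference = 0.292 − 0.283 = 0.009.
The posterior is right-skewed, so the mean exceeds the mode.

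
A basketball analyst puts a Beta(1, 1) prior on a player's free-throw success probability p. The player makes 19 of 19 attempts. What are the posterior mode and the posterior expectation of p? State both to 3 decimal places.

MAP: 1.000. Posterior mean: 0.952.

Posterior: Beta(1+19, 1+0) = Beta(20, 1).
Since β = 1 ≤ 1 and α > 1, the Beta density is monotone increasing on [0,1]; the mode is at 1.
Mean = 20/(20+1) = 0.952.
Left-skewed posterior ⇒ mean < mode.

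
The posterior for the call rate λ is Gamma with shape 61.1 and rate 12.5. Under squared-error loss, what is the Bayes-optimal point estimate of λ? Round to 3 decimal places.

4.888

Mode = (α−1)/β = 60.1/12.5 = 4.808.
Mean = α/β = 61.1/12.5 = 4.888.
Squared-error loss ⇒ the optimal estimator is the posterior mean.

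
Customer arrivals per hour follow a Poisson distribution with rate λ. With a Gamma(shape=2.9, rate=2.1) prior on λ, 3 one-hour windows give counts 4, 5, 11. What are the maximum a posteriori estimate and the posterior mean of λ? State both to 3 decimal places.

MAP = 4.294; posterior mean = 4.490

Σ counts = 20. Posterior: Gamma(shape = 2.9+20 = 22.9, rate = 2.1+3 = 5.1).
Mode = (α−1)/β = 21.9/5.1 = 4.294.
Mean = α/β = 22.9/5.1 = 4.490.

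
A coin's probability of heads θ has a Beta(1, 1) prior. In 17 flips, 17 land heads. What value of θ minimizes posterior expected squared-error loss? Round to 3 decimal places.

0.947

Posterior: Beta(1+17, 1+0) = Beta(18, 1).
Since β = 1 ≤ 1 and α > 1, the Beta density is monotone increasing on [0,1]; the mode is at 1.
Mean = 18/(18+1) = 0.947.
Squared-error loss ⇒ the optimal estimator is the posterior mean.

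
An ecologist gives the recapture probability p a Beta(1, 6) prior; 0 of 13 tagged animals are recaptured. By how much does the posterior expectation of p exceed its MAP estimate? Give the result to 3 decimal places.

0.050

Posterior: Beta(1+0, 6+13) = Beta(1, 19).
Since α = 1 ≤ 1 and β > 1, the Beta density is monotone decreasing on [0,1]; the mode is at 0.
Mean = 1/(1+19) = 0.050.
Difference = 0.050 − 0.000 = 0.050.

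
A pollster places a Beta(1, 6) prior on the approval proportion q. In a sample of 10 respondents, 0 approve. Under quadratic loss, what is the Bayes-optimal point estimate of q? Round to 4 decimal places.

0.0588

Posterior: Beta(1+0, 6+10) = Beta(1, 16).
Since α = 1 ≤ 1 and β > 1, the Beta density is monotone decreasing on [0,1]; the mode is at 0.
Mean = 1/(1+16) = 0.0588.
Quadratic loss ⇒ the optimal estimator is the posterior mean.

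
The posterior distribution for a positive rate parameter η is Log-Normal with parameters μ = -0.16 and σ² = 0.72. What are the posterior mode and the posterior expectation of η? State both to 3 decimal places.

Mode = exp(μ − σ²) = exp(-0.88) = 0.415.
Mean = exp(μ + σ²/2) = exp(0.200) = 1.221.

η_MAP = 0.415, E[η|data] = 1.221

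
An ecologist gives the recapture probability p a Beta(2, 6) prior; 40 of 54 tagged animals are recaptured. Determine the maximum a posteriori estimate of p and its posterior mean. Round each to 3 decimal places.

Posterior: Beta(2+40, 6+14) = Beta(42, 20).
Mode = (42−1)/(42+20−2) = 41/60 = 0.683.
Mean = 42/(42+20) = 42/62 = 0.677.
Mode > mean: the posterior has a left tail.

MAP = 0.683, posterior mean = 0.677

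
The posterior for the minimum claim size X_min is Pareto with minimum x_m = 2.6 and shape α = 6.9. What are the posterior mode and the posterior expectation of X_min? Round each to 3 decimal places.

MAP = 2.600; posterior mean = 3.041

The Pareto density is strictly decreasing on [x_m, ∞), so the mode is x_m = 2.600.
Mean = α·x_m/(α−1) = 6.9·2.6/5.9 = 3.041.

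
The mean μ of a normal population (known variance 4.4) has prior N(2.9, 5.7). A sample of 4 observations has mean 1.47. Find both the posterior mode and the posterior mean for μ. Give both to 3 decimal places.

Posterior for μ is Normal. Precision-weighted mean: (1/5.7·2.9 + 4/4.4·1.47) / (1/5.7 + 4/4.4) = 1.701.
A Normal posterior is symmetric, so mode = mean.

MAP = 1.701; posterior mean = 1.701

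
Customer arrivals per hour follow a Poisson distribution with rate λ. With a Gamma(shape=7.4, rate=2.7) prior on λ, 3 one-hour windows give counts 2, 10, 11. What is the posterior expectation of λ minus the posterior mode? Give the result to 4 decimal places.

Σ counts = 23. Posterior: Gamma(shape = 7.4+23 = 30.4, rate = 2.7+3 = 5.7).
Mode = (α−1)/β = 29.4/5.7 = 5.1579.
Mean = α/β = 30.4/5.7 = 5.3333.
Difference = 5.3333 − 5.1579 = 0.1754.
The posterior is right-skewed, so the mean exceeds the mode.

0.1754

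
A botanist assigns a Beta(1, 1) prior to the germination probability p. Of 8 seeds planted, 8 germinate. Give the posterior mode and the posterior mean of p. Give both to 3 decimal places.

p_MAP = 1.000, E[p|data] = 0.900

Posterior: Beta(1+8, 1+0) = Beta(9, 1).
Since β = 1 ≤ 1 and α > 1, the Beta density is monotone increasing on [0,1]; the mode is at 1.
Mean = 9/(9+1) = 0.900.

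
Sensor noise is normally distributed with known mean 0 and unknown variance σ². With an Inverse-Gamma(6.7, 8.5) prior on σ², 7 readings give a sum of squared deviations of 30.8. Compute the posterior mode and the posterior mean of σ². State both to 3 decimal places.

Posterior: Inverse-Gamma(shape = 6.7+7/2 = 10.2, scale = 8.5+30.8/2 = 23.9).
Mode = β/(α+1) = 23.9/11.2 = 2.134.
Mean = β/(α−1) = 23.9/9.2 = 2.598.
The mean is pulled above the mode by the posterior's right skew.

MAP = 2.134, posterior mean = 2.598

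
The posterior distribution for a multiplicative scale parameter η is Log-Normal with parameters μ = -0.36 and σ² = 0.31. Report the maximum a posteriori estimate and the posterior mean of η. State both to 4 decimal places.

Mode = exp(μ − σ²) = exp(-0.67) = 0.5117.
Mean = exp(μ + σ²/2) = exp(-0.205) = 0.8146.

MAP = 0.5117, posterior mean = 0.8146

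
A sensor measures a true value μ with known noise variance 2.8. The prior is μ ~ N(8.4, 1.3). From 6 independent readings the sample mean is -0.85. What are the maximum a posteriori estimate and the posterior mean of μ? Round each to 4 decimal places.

MAP = 1.5934; posterior mean = 1.5934

Posterior for μ is Normal. Precision-weighted mean: (1/1.3·8.4 + 6/2.8·-0.85) / (1/1.3 + 6/2.8) = 1.5934.
A Normal posterior is symmetric, so mode = mean.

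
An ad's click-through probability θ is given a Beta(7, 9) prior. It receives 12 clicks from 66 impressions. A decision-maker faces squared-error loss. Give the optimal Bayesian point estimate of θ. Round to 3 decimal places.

Posterior: Beta(7+12, 9+54) = Beta(19, 63).
Mode = (19−1)/(19+63−2) = 18/80 = 0.225.
Mean = 19/(19+63) = 19/82 = 0.232.
Squared-error loss ⇒ the optimal estimator is the posterior mean.

0.232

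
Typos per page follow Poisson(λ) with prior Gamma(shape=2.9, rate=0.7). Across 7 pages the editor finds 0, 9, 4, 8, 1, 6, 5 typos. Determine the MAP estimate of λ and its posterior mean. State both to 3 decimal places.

Σ counts = 33. Posterior: Gamma(shape = 2.9+33 = 35.9, rate = 0.7+7 = 7.7).
Mode = (α−1)/β = 34.9/7.7 = 4.532.
Mean = α/β = 35.9/7.7 = 4.662.
The mean is pulled above the mode by the posterior's right skew.

MAP estimate = 4.532, posterior mean = 4.662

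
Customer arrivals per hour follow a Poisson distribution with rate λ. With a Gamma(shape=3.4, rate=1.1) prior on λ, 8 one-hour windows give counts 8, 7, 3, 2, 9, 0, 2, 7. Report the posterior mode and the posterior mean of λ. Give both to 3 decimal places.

posterior mode = 4.440, posterior mean = 4.549

Σ counts = 38. Posterior: Gamma(shape = 3.4+38 = 41.4, rate = 1.1+8 = 9.1).
Mode = (α−1)/β = 40.4/9.1 = 4.440.
Mean = α/β = 41.4/9.1 = 4.549.
Mean > mode: the posterior has a right tail.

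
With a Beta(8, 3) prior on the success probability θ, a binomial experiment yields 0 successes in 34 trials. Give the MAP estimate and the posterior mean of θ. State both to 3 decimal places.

MAP estimate = 0.163, posterior mean = 0.178

Posterior: Beta(8+0, 3+34) = Beta(8, 37).
Mode = (8−1)/(8+37−2) = 7/43 = 0.163.
Mean = 8/(8+37) = 8/45 = 0.178.
Right-skewed posterior ⇒ mode < mean.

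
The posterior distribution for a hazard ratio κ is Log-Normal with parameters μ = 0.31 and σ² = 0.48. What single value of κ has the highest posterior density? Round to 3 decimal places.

Mode = exp(μ − σ²) = exp(-0.17) = 0.844.
Mean = exp(μ + σ²/2) = exp(0.550) = 1.733.
This is the posterior mode — the MAP estimate.

0.844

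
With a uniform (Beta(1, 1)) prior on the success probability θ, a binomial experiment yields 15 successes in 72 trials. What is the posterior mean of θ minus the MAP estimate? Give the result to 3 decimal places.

Posterior: Beta(1+15, 1+57) = Beta(16, 58).
Mode = (16−1)/(16+58−2) = 15/72 = 0.208.
Mean = 16/(16+58) = 16/74 = 0.216.
Difference = 0.216 − 0.208 = 0.008.
Mean > mode: the posterior has a right tail.

0.008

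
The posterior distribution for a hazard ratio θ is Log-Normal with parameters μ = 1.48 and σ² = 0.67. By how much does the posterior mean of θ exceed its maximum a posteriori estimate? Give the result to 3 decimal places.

Mode = exp(μ − σ²) = exp(0.81) = 2.248.
Mean = exp(μ + σ²/2) = exp(1.815) = 6.141.
Difference = 6.141 − 2.248 = 3.893.

3.893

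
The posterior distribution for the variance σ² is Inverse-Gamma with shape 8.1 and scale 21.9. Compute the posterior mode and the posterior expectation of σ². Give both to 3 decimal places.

posterior mode = 2.407, posterior expectation = 3.085

Mode = β/(α+1) = 21.9/9.1 = 2.407.
Mean = β/(α−1) = 21.9/7.1 = 3.085.
The posterior is right-skewed, so the mean exceeds the mode.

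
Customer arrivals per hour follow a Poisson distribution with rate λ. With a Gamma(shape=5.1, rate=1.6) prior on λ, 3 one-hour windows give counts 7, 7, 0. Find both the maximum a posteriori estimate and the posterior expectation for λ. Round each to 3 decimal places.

Σ counts = 14. Posterior: Gamma(shape = 5.1+14 = 19.1, rate = 1.6+3 = 4.6).
Mode = (α−1)/β = 18.1/4.6 = 3.935.
Mean = α/β = 19.1/4.6 = 4.152.

maximum a posteriori estimate = 3.935, posterior expectation = 4.152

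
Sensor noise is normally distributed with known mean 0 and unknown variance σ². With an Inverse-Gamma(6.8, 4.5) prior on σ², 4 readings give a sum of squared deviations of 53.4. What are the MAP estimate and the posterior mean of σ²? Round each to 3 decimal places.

MAP = 3.184, posterior mean = 4.000

Posterior: Inverse-Gamma(shape = 6.8+4/2 = 8.8, scale = 4.5+53.4/2 = 31.2).
Mode = β/(α+1) = 31.2/9.8 = 3.184.
Mean = β/(α−1) = 31.2/7.8 = 4.000.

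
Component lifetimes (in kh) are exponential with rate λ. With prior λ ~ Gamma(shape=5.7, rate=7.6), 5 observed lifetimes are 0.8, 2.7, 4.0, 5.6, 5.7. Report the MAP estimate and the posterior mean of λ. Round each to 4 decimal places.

Σ times = 18.8. Posterior: Gamma(shape = 5.7+5 = 10.7, rate = 7.6+18.8 = 26.4).
Mode = (α−1)/β = 9.7/26.4 = 0.3674.
Mean = α/β = 10.7/26.4 = 0.4053.

MAP = 0.3674; posterior mean = 0.4053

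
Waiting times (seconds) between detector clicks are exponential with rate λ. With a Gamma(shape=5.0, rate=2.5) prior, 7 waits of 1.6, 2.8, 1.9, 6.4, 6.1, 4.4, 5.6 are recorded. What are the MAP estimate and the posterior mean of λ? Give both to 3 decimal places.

MAP: 0.351. Posterior mean: 0.383.

Σ times = 28.8. Posterior: Gamma(shape = 5.0+7 = 12.0, rate = 2.5+28.8 = 31.3).
Mode = (α−1)/β = 11.0/31.3 = 0.351.
Mean = α/β = 12.0/31.3 = 0.383.
The mean is pulled above the mode by the posterior's right skew.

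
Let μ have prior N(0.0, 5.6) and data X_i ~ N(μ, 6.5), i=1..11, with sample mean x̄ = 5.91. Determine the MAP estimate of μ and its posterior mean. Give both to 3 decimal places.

μ_MAP = 5.346, E[μ|data] = 5.346

Posterior for μ is Normal. Precision-weighted mean: (1/5.6·0.0 + 11/6.5·5.91) / (1/5.6 + 11/6.5) = 5.346.
A Normal posterior is symmetric, so mode = mean.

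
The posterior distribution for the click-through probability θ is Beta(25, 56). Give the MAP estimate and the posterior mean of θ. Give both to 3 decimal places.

MAP estimate = 0.304, posterior mean = 0.309

Mode = (25−1)/(25+56−2) = 24/79 = 0.304.
Mean = 25/(25+56) = 25/81 = 0.309.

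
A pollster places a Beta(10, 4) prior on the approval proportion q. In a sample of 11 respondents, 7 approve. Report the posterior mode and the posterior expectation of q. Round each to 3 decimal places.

Posterior: Beta(10+7, 4+4) = Beta(17, 8).
Mode = (17−1)/(17+8−2) = 16/23 = 0.696.
Mean = 17/(17+8) = 17/25 = 0.680.
Mode > mean: the posterior has a left tail.

MAP = 0.696; posterior mean = 0.680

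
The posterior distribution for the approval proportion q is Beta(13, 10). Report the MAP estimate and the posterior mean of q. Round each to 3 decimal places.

MAP = 0.571; posterior mean = 0.565

Mode = (13−1)/(13+10−2) = 12/21 = 0.571.
Mean = 13/(13+10) = 13/23 = 0.565.
Left-skewed posterior ⇒ mean < mode.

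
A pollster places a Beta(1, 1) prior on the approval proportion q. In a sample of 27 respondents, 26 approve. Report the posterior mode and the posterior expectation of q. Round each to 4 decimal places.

q_MAP = 0.9630, E[q|data] = 0.9310

Posterior: Beta(1+26, 1+1) = Beta(27, 2).
Mode = (27−1)/(27+2−2) = 26/27 = 0.9630.
Mean = 27/(27+2) = 27/29 = 0.9310.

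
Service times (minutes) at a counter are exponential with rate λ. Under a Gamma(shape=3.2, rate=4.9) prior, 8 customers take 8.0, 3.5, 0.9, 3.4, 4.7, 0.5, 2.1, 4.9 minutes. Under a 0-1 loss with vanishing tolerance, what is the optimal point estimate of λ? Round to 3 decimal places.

0.310

Σ times = 28.0. Posterior: Gamma(shape = 3.2+8 = 11.2, rate = 4.9+28.0 = 32.9).
Mode = (α−1)/β = 10.2/32.9 = 0.310.
Mean = α/β = 11.2/32.9 = 0.340.
This is the posterior mode — the MAP estimate.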